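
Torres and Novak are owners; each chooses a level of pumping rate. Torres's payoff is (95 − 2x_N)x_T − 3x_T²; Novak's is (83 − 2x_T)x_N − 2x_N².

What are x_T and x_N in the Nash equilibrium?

Expanding Torres's payoff: 95x_T − 2x_Nx_T − 3x_T².
∂π/∂x_T = 95 − 2x_N − 6x_T = 0, so x_T = 95/6 − (1/3)x_N.
Likewise for Novak: x_N = 20.75 − 0.5x_T.
Solving the two reaction functions simultaneously: (1 − (−1/3)(−0.5))x_T = 95/6 − (1/3)·20.75, so (5/6)x_T = 107/12 and x_T = 10.7.
Then x_N = 20.75 − 0.5·10.7 = 15.4.

10.7, 15.4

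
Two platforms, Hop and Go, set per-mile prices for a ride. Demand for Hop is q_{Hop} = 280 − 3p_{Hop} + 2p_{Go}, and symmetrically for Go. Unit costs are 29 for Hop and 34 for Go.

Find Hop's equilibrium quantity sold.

Hop's profit: π = (p_{Hop} − 29)(280 − 3p_{Hop} + 2p_{Go}).
∂π/∂p_{Hop} = 367 − 6p_{Hop} + 2p_{Go} = 0 ⇒ p_{Hop} = 367/6 + (1/3)p_{Go}.
Similarly p_{Go} = 191/3 + (1/3)p_{Hop}.
Substituting the second reaction function into the first: p_{Hop} = 367/6 + (1/3)(191/3 + (1/3)p_{Hop}), which gives (8/9)p_{Hop} = 1483/18 ⇒ p_{Hop} = 92.6875.
Then p_{Go} = 191/3 + (1/3)·92.6875 = 94.5625.
q_{Hop} = 280 − 3·92.6875 + 2·94.5625 = 191.0625.

191.0625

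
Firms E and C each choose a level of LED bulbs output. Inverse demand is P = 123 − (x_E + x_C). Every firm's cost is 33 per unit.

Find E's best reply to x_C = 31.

29.5

Firm E's profit: π = x_E(123 − (x_E + x_C)) − 33x_E.
∂π/∂x_E = 90 − 2x_E − x_C = 0, so x_E = 45 − 0.5x_C.
At x_C = 31: x_E = 45 − 0.5·31 = 29.5.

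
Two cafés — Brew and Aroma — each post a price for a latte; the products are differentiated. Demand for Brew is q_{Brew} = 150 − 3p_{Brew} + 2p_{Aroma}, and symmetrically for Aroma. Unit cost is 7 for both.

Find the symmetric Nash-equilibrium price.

Brew's profit: π = (p_{Brew} − 7)(150 − 3p_{Brew} + 2p_{Aroma}).
∂π/∂p_{Brew} = 171 − 6p_{Brew} + 2p_{Aroma} = 0 ⇒ p_{Brew} = 28.5 + (1/3)p_{Aroma}.
By symmetry p_{Aroma} = p_{Brew}; substituting into the reaction function, (2/3)p_{Brew} = 28.5 and p_{Brew} = 42.75.

42.75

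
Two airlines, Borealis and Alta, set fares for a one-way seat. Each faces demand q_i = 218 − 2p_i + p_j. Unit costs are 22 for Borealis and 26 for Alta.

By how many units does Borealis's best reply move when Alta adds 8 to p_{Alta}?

Borealis's profit: π = (p_{Borealis} − 22)(218 − 2p_{Borealis} + p_{Alta}).
∂π/∂p_{Borealis} = 262 − 4p_{Borealis} + p_{Alta} = 0 ⇒ p_{Borealis} = 65.5 + 0.25p_{Alta}.
The reaction-function slope is 0.25, so an 8-unit rise in p_{Alta} moves p_{Borealis} by 0.25 × 8 = 2. Borealis's best response rises — the actions are strategic complements.

2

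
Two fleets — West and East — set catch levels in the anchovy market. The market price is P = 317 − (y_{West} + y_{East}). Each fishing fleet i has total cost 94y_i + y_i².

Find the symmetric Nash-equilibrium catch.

Fishing fleet West's profit: π = y_{West}(317 − (y_{West} + y_{East})) − 94y_{West} − y_{West}².
∂π/∂y_{West} = 223 − 4y_{West} − y_{East} = 0, so y_{West} = 55.75 − 0.25y_{East}.
By symmetry y_{East} = y_{West}; substituting into the reaction function, 1.25y_{West} = 55.75 and y_{West} = 44.6.

44.6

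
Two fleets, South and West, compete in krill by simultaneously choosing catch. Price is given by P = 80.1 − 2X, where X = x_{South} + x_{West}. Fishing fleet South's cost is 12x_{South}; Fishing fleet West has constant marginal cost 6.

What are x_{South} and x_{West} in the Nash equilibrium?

10.35, 13.35

Fishing fleet South's profit: π = x_{South}(80.1 − 2(x_{South} + x_{West})) − 12x_{South}.
∂π/∂x_{South} = 68.1 − 4x_{South} − 2x_{West} = 0, so x_{South} = 17.025 − 0.5x_{West}.
By the same steps for West: x_{West} = 18.525 − 0.5x_{South}.
Plugging x_{West} into South's best response: x_{South} = 17.025 − 0.5(18.525 − 0.5x_{South}) ⇒ 0.75x_{South} = 7.7625, so x_{South} = 10.35.
Then x_{West} = 18.525 − 0.5·10.35 = 13.35.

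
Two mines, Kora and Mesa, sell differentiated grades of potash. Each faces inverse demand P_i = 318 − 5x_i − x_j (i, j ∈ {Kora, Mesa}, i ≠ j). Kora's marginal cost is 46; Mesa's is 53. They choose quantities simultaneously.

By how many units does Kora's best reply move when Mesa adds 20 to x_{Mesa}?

Mine Kora's profit: π = x_{Kora}(318 − 5x_{Kora} − x_{Mesa}) − 46x_{Kora}.
∂π/∂x_{Kora} = 272 − 10x_{Kora} − x_{Mesa} = 0 ⇒ x_{Kora} = 27.2 − 0.1x_{Mesa}.
The reaction-function slope is −0.1, so a 20-unit rise in x_{Mesa} moves x_{Kora} by −0.1 × 20 = −2. Kora's best response falls — the actions are strategic substitutes.

-2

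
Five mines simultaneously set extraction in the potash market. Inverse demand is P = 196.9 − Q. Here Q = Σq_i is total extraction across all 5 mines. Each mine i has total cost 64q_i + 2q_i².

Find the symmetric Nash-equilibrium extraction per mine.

A representative mine's profit is π_i = q_i(196.9 − Q) − 64q_i − 2q_i², with Q = q_i + Σ_{j≠i} q_j.
First-order condition: 132.9 − 6q_i − Σ_{j≠i} q_j = 0.
In a symmetric equilibrium every mine chooses the same q, so Σ_{j≠i} q_j = 4q. The condition becomes 132.9 − 10q = 0, giving q = 132.9/10 = 13.29.

13.29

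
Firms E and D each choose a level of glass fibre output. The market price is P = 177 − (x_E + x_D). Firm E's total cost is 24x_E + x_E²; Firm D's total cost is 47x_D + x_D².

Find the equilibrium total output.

56.6

Firm E's profit: π = x_E(177 − (x_E + x_D)) − 24x_E − x_E².
∂π/∂x_E = 153 − 4x_E − x_D = 0, so x_E = 38.25 − 0.25x_D.
By the same steps for D: x_D = 32.5 − 0.25x_E.
Plugging x_D into E's best response: x_E = 38.25 − 0.25(32.5 − 0.25x_E) ⇒ 0.9375x_E = 30.125, so x_E = 482/15.
Then x_D = 32.5 − 0.25·(482/15) = 367/15.
Total output: 482/15 + 367/15 = 56.6.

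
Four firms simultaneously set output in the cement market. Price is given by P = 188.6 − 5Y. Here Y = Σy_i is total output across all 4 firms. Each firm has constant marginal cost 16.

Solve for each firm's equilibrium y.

6.904

A representative firm's profit is π_i = y_i(188.6 − 5Y) − 16y_i, with Y = y_i + Σ_{j≠i} y_j.
First-order condition: 172.6 − 10y_i − 5Σ_{j≠i} y_j = 0.
With identical firms, set every y_j = y: then 172.6 − 10y − 15y = 0, i.e. y = 172.6/25 = 6.904.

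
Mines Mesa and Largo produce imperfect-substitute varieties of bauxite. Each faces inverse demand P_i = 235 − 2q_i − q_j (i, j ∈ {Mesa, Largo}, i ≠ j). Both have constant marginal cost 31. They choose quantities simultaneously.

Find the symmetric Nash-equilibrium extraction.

40.8

Mine Mesa's profit: π = q_{Mesa}(235 − 2q_{Mesa} − q_{Largo}) − 31q_{Mesa}.
∂π/∂q_{Mesa} = 204 − 4q_{Mesa} − q_{Largo} = 0 ⇒ q_{Mesa} = 51 − 0.25q_{Largo}.
Setting q_{Mesa} = q_{Largo} in the reaction function: q_{Mesa} = 51 − 0.25q_{Mesa}, so q_{Mesa} = 51 / 1.25 = 40.8.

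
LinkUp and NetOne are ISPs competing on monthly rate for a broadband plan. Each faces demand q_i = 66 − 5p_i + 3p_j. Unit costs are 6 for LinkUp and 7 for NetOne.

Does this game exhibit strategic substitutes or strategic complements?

strategic complements

LinkUp's profit: π = (p_{LinkUp} − 6)(66 − 5p_{LinkUp} + 3p_{NetOne}).
∂π/∂p_{LinkUp} = 96 − 10p_{LinkUp} + 3p_{NetOne} = 0 ⇒ p_{LinkUp} = 9.6 + 0.3p_{NetOne}.
The best-response slope dp_{LinkUp}/dp_{NetOne} = 0.3 > 0: the reaction function is upward-sloping, so the choices are strategic complements.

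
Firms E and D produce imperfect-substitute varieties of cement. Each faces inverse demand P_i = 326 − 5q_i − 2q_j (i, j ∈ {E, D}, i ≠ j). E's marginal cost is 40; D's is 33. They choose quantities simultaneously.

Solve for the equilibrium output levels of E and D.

Firm E's profit: π = q_E(326 − 5q_E − 2q_D) − 40q_E.
∂π/∂q_E = 286 − 10q_E − 2q_D = 0 ⇒ q_E = 28.6 − 0.2q_D.
Similarly q_D = 29.3 − 0.2q_E.
Solving the two reaction functions simultaneously: (1 − (−0.2)(−0.2))q_E = 28.6 − 0.2·29.3, so 0.96q_E = 22.74 and q_E = 23.6875.
Then q_D = 29.3 − 0.2·23.6875 = 24.5625.

23.6875, 24.5625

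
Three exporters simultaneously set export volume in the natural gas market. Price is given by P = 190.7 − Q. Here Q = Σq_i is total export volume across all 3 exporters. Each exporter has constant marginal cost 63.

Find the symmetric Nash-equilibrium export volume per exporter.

31.925

A representative exporter's profit is π_i = q_i(190.7 − Q) − 63q_i, with Q = q_i + Σ_{j≠i} q_j.
First-order condition: 127.7 − 2q_i − Σ_{j≠i} q_j = 0.
With identical exporters, set every q_j = q: then 127.7 − 2q − 2q = 0, i.e. q = 127.7/4 = 31.925.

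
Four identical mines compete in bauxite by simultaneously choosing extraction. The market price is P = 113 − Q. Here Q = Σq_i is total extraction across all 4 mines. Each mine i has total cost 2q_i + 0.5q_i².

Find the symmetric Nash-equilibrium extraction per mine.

A representative mine's profit is π_i = q_i(113 − Q) − 2q_i − 0.5q_i², with Q = q_i + Σ_{j≠i} q_j.
First-order condition: 111 − 3q_i − Σ_{j≠i} q_j = 0.
With identical mines, set every q_j = q: then 111 − 3q − 3q = 0, i.e. q = 111/6 = 18.5.

18.5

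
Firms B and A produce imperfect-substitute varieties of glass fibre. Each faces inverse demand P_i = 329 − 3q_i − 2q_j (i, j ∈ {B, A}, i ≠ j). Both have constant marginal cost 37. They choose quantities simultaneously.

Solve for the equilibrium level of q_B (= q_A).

Firm B's profit: π = q_B(329 − 3q_B − 2q_A) − 37q_B.
∂π/∂q_B = 292 − 6q_B − 2q_A = 0 ⇒ q_B = 146/3 − (1/3)q_A.
The game is symmetric, so in equilibrium q_A = q_B: the reaction function gives (4/3)q_B = 146/3, hence q_B = 36.5.

36.5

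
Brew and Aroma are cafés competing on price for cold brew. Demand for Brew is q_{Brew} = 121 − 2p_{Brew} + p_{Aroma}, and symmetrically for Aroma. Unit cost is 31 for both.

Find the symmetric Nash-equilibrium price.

Brew's profit: π = (p_{Brew} − 31)(121 − 2p_{Brew} + p_{Aroma}).
∂π/∂p_{Brew} = 183 − 4p_{Brew} + p_{Aroma} = 0 ⇒ p_{Brew} = 45.75 + 0.25p_{Aroma}.
Setting p_{Brew} = p_{Aroma} in the reaction function: p_{Brew} = 45.75 + 0.25p_{Brew}, so p_{Brew} = 45.75 / 0.75 = 61.

61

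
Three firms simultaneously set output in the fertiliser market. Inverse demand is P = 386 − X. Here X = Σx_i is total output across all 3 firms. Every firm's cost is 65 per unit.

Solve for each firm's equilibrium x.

A representative firm's profit is π_i = x_i(386 − X) − 65x_i, with X = x_i + Σ_{j≠i} x_j.
First-order condition: 321 − 2x_i − Σ_{j≠i} x_j = 0.
In a symmetric equilibrium every firm chooses the same x, so Σ_{j≠i} x_j = 2x. The condition becomes 321 − 4x = 0, giving x = 321/4 = 80.25.

80.25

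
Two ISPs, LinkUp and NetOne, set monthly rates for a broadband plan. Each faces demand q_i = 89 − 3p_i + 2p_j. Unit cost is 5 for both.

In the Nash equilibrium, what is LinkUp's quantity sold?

LinkUp's profit: π = (p_{LinkUp} − 5)(89 − 3p_{LinkUp} + 2p_{NetOne}).
∂π/∂p_{LinkUp} = 104 − 6p_{LinkUp} + 2p_{NetOne} = 0 ⇒ p_{LinkUp} = 52/3 + (1/3)p_{NetOne}.
By symmetry p_{NetOne} = p_{LinkUp}; substituting into the reaction function, (2/3)p_{LinkUp} = 52/3 and p_{LinkUp} = 26.
q_{LinkUp} = 89 − 3·26 + 2·26 = 63.

63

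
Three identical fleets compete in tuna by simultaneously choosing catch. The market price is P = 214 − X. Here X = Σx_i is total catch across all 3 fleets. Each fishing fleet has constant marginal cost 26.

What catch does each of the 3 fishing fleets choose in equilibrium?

47

A representative fishing fleet's profit is π_i = x_i(214 − X) − 26x_i, with X = x_i + Σ_{j≠i} x_j.
First-order condition: 188 − 2x_i − Σ_{j≠i} x_j = 0.
Imposing symmetry (x_j = x for all j) turns Σ_{j≠i} x_j into 2x, so 188 = 4x and x = 47.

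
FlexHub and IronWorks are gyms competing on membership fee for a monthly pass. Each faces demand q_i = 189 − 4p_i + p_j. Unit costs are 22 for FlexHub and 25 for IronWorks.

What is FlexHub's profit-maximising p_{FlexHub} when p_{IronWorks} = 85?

FlexHub's profit: π = (p_{FlexHub} − 22)(189 − 4p_{FlexHub} + p_{IronWorks}).
∂π/∂p_{FlexHub} = 277 − 8p_{FlexHub} + p_{IronWorks} = 0 ⇒ p_{FlexHub} = 34.625 + 0.125p_{IronWorks}.
At p_{IronWorks} = 85: p_{FlexHub} = 34.625 + 0.125·85 = 45.25.

45.25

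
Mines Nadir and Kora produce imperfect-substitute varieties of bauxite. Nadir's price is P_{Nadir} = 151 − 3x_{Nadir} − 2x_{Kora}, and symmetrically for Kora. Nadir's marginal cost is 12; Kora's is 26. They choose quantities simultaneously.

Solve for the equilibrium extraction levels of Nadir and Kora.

18.25, 14.75

Mine Nadir's profit: π = x_{Nadir}(151 − 3x_{Nadir} − 2x_{Kora}) − 12x_{Nadir}.
∂π/∂x_{Nadir} = 139 − 6x_{Nadir} − 2x_{Kora} = 0 ⇒ x_{Nadir} = 139/6 − (1/3)x_{Kora}.
Similarly x_{Kora} = 125/6 − (1/3)x_{Nadir}.
Substituting the second reaction function into the first: x_{Nadir} = 139/6 − (1/3)(125/6 − (1/3)x_{Nadir}), which gives (8/9)x_{Nadir} = 146/9 ⇒ x_{Nadir} = 18.25.
Then x_{Kora} = 125/6 − (1/3)·18.25 = 14.75.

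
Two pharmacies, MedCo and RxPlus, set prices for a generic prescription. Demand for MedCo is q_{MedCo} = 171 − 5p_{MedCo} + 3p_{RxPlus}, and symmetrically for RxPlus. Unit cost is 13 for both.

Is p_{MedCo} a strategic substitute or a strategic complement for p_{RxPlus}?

strategic complements

MedCo's profit: π = (p_{MedCo} − 13)(171 − 5p_{MedCo} + 3p_{RxPlus}).
∂π/∂p_{MedCo} = 236 − 10p_{MedCo} + 3p_{RxPlus} = 0 ⇒ p_{MedCo} = 23.6 + 0.3p_{RxPlus}.
The best-response slope dp_{MedCo}/dp_{RxPlus} = 0.3 > 0: the reaction function is upward-sloping, so the choices are strategic complements.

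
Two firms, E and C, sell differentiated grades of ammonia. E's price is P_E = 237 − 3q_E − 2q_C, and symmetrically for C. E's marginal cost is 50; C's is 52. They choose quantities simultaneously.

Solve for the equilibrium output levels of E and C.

Firm E's profit: π = q_E(237 − 3q_E − 2q_C) − 50q_E.
∂π/∂q_E = 187 − 6q_E − 2q_C = 0 ⇒ q_E = 187/6 − (1/3)q_C.
Similarly q_C = 185/6 − (1/3)q_E.
Solving the two reaction functions simultaneously: (1 − (−1/3)(−1/3))q_E = 187/6 − (1/3)·(185/6), so (8/9)q_E = 188/9 and q_E = 23.5.
Then q_C = 185/6 − (1/3)·23.5 = 23.

23.5, 23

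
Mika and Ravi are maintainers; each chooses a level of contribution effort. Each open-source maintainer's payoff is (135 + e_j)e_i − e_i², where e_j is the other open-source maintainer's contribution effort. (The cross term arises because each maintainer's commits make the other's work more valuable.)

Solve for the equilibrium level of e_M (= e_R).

Mika's payoff is (135 + e_R)e_M − e_M².
∂π/∂e_M = 135 + e_R − 2e_M = 0, so e_M = 67.5 + 0.5e_R.
The game is symmetric, so in equilibrium e_R = e_M: the reaction function gives 0.5e_M = 67.5, hence e_M = 135.

135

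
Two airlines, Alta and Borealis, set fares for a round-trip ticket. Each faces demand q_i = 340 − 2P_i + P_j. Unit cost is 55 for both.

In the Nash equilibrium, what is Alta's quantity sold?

Alta's profit: π = (P_{Alta} − 55)(340 − 2P_{Alta} + P_{Borealis}).
∂π/∂P_{Alta} = 450 − 4P_{Alta} + P_{Borealis} = 0 ⇒ P_{Alta} = 112.5 + 0.25P_{Borealis}.
Setting P_{Alta} = P_{Borealis} in the reaction function: P_{Alta} = 112.5 + 0.25P_{Alta}, so P_{Alta} = 112.5 / 0.75 = 150.
q_{Alta} = 340 − 2·150 + 150 = 190.

190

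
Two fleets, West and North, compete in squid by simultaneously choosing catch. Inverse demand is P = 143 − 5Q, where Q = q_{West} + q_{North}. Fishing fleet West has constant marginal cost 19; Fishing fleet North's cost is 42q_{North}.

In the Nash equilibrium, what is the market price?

Fishing fleet West's profit: π = q_{West}(143 − 5(q_{West} + q_{North})) − 19q_{West}.
∂π/∂q_{West} = 124 − 10q_{West} − 5q_{North} = 0, so q_{West} = 12.4 − 0.5q_{North}.
By the same steps for North: q_{North} = 10.1 − 0.5q_{West}.
Substituting the second reaction function into the first: q_{West} = 12.4 − 0.5(10.1 − 0.5q_{West}), which gives 0.75q_{West} = 7.35 ⇒ q_{West} = 9.8.
Then q_{North} = 10.1 − 0.5·9.8 = 5.2.
Equilibrium price: P = 143 − 5·15 = 68.

68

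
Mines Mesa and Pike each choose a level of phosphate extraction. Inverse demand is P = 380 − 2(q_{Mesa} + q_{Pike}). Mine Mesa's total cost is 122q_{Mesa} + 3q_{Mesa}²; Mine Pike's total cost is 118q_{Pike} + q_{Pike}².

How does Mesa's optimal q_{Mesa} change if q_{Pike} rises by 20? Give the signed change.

-4

Mine Mesa's profit: π = q_{Mesa}(380 − 2(q_{Mesa} + q_{Pike})) − 122q_{Mesa} − 3q_{Mesa}².
∂π/∂q_{Mesa} = 258 − 10q_{Mesa} − 2q_{Pike} = 0, so q_{Mesa} = 25.8 − 0.2q_{Pike}.
The reaction-function slope is −0.2, so a 20-unit rise in q_{Pike} moves q_{Mesa} by −0.2 × 20 = −4. Mesa's best response falls — the actions are strategic substitutes.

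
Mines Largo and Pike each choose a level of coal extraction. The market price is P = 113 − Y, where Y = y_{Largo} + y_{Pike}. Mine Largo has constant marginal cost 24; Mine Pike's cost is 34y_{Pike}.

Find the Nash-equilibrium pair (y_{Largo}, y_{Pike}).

33, 23

Mine Largo's profit: π = y_{Largo}(113 − (y_{Largo} + y_{Pike})) − 24y_{Largo}.
∂π/∂y_{Largo} = 89 − 2y_{Largo} − y_{Pike} = 0, so y_{Largo} = 44.5 − 0.5y_{Pike}.
By the same steps for Pike: y_{Pike} = 39.5 − 0.5y_{Largo}.
Substituting the second reaction function into the first: y_{Largo} = 44.5 − 0.5(39.5 − 0.5y_{Largo}), which gives 0.75y_{Largo} = 24.75 ⇒ y_{Largo} = 33.
Then y_{Pike} = 39.5 − 0.5·33 = 23.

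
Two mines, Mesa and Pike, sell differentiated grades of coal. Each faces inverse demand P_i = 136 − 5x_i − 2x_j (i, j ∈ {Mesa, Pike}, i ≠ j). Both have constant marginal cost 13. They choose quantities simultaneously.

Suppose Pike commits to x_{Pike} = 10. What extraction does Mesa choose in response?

Mine Mesa's profit: π = x_{Mesa}(136 − 5x_{Mesa} − 2x_{Pike}) − 13x_{Mesa}.
∂π/∂x_{Mesa} = 123 − 10x_{Mesa} − 2x_{Pike} = 0 ⇒ x_{Mesa} = 12.3 − 0.2x_{Pike}.
At x_{Pike} = 10: x_{Mesa} = 12.3 − 0.2·10 = 10.3.

10.3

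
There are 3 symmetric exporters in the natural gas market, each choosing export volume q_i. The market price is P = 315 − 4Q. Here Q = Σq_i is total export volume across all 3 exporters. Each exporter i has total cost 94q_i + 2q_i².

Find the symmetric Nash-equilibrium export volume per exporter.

A representative exporter's profit is π_i = q_i(315 − 4Q) − 94q_i − 2q_i², with Q = q_i + Σ_{j≠i} q_j.
First-order condition: 221 − 12q_i − 4Σ_{j≠i} q_j = 0.
In a symmetric equilibrium every exporter chooses the same q, so Σ_{j≠i} q_j = 2q. The condition becomes 221 − 20q = 0, giving q = 221/20 = 11.05.

11.05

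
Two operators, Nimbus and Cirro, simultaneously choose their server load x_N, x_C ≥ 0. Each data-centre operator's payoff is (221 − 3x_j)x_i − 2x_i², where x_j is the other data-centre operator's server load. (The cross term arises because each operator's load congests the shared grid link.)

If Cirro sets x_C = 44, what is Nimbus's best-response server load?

Nimbus's payoff is (221 − 3x_C)x_N − 2x_N².
∂π/∂x_N = 221 − 3x_C − 4x_N = 0, so x_N = 55.25 − 0.75x_C.
At x_C = 44: x_N = 55.25 − 0.75·44 = 22.25.

22.25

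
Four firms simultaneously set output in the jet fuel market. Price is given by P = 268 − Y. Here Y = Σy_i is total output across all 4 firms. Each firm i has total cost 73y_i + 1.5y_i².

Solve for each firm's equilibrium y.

A representative firm's profit is π_i = y_i(268 − Y) − 73y_i − 1.5y_i², with Y = y_i + Σ_{j≠i} y_j.
First-order condition: 195 − 5y_i − Σ_{j≠i} y_j = 0.
With identical firms, set every y_j = y: then 195 − 5y − 3y = 0, i.e. y = 195/8 = 24.375.

24.375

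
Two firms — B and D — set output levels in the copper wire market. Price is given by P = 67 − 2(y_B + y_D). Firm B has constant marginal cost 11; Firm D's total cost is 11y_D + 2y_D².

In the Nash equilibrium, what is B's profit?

288

Firm B's profit: π = y_B(67 − 2(y_B + y_D)) − 11y_B.
∂π/∂y_B = 56 − 4y_B − 2y_D = 0, so y_B = 14 − 0.5y_D.
For D: ∂π/∂y_D = 56 − 8y_D − 2y_B = 0 ⇒ y_D = 7 − 0.25y_B.
Substituting the second reaction function into the first: y_B = 14 − 0.5(7 − 0.25y_B), which gives 0.875y_B = 10.5 ⇒ y_B = 12.
Then y_D = 7 − 0.25·12 = 4.
Price P = 67 − 2·16 = 35.
B's profit: (35 − 11)·12 = 288.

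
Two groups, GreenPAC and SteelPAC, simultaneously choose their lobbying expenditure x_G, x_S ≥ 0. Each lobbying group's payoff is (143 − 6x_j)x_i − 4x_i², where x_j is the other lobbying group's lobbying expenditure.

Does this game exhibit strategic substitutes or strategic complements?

GreenPAC's payoff is (143 − 6x_S)x_G − 4x_G².
∂π/∂x_G = 143 − 6x_S − 8x_G = 0, so x_G = 17.875 − 0.75x_S.
The best-response slope dx_G/dx_S = −0.75 < 0: the reaction function is downward-sloping, so the choices are strategic substitutes.

strategic substitutes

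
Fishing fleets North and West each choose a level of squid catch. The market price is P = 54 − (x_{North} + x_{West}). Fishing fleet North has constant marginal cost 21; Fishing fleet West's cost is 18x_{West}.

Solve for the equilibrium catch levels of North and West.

10, 13

Fishing fleet North's profit: π = x_{North}(54 − (x_{North} + x_{West})) − 21x_{North}.
∂π/∂x_{North} = 33 − 2x_{North} − x_{West} = 0, so x_{North} = 16.5 − 0.5x_{West}.
By the same steps for West: x_{West} = 18 − 0.5x_{North}.
Plugging x_{West} into North's best response: x_{North} = 16.5 − 0.5(18 − 0.5x_{North}) ⇒ 0.75x_{North} = 7.5, so x_{North} = 10.
Then x_{West} = 18 − 0.5·10 = 13.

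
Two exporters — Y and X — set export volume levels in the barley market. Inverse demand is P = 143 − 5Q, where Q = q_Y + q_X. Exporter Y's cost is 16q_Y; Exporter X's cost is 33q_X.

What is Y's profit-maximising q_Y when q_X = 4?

10.7

Exporter Y's profit: π = q_Y(143 − 5(q_Y + q_X)) − 16q_Y.
∂π/∂q_Y = 127 − 10q_Y − 5q_X = 0, so q_Y = 12.7 − 0.5q_X.
At q_X = 4: q_Y = 12.7 − 0.5·4 = 10.7.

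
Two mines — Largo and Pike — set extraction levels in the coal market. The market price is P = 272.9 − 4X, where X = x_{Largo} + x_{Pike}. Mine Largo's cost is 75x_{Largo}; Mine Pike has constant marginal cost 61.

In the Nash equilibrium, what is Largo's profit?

Mine Largo's profit: π = x_{Largo}(272.9 − 4(x_{Largo} + x_{Pike})) − 75x_{Largo}.
∂π/∂x_{Largo} = 197.9 − 8x_{Largo} − 4x_{Pike} = 0, so x_{Largo} = 24.7375 − 0.5x_{Pike}.
By the same steps for Pike: x_{Pike} = 26.4875 − 0.5x_{Largo}.
Plugging x_{Pike} into Largo's best response: x_{Largo} = 24.7375 − 0.5(26.4875 − 0.5x_{Largo}) ⇒ 0.75x_{Largo} = 1839/160, so x_{Largo} = 15.325.
Then x_{Pike} = 26.4875 − 0.5·15.325 = 18.825.
Price P = 272.9 − 4·34.15 = 136.3.
Largo's profit: (136.3 − 75)·15.325 = 939.4225.

939.4225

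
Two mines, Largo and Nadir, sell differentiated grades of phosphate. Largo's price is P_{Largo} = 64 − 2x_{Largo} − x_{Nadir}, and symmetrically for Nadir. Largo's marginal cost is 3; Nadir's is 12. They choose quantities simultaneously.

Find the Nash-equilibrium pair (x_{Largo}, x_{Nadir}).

Mine Largo's profit: π = x_{Largo}(64 − 2x_{Largo} − x_{Nadir}) − 3x_{Largo}.
∂π/∂x_{Largo} = 61 − 4x_{Largo} − x_{Nadir} = 0 ⇒ x_{Largo} = 15.25 − 0.25x_{Nadir}.
Similarly x_{Nadir} = 13 − 0.25x_{Largo}.
Substituting the second reaction function into the first: x_{Largo} = 15.25 − 0.25(13 − 0.25x_{Largo}), which gives 0.9375x_{Largo} = 12 ⇒ x_{Largo} = 12.8.
Then x_{Nadir} = 13 − 0.25·12.8 = 9.8.

12.8, 9.8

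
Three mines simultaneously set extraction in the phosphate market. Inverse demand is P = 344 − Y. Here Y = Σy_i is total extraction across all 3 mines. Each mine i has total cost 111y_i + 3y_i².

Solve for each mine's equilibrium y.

23.3

A representative mine's profit is π_i = y_i(344 − Y) − 111y_i − 3y_i², with Y = y_i + Σ_{j≠i} y_j.
First-order condition: 233 − 8y_i − Σ_{j≠i} y_j = 0.
Imposing symmetry (y_j = y for all j) turns Σ_{j≠i} y_j into 2y, so 233 = 10y and y = 23.3.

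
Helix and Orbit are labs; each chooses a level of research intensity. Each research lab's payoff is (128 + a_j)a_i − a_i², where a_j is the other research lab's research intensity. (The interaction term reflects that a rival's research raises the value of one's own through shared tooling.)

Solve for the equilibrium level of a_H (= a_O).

128

Helix's payoff is (128 + a_O)a_H − a_H².
∂π/∂a_H = 128 + a_O − 2a_H = 0, so a_H = 64 + 0.5a_O.
By symmetry a_O = a_H; substituting into the reaction function, 0.5a_H = 64 and a_H = 128.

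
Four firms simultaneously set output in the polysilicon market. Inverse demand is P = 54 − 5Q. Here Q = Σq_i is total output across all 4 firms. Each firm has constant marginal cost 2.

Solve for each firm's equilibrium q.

2.08

A representative firm's profit is π_i = q_i(54 − 5Q) − 2q_i, with Q = q_i + Σ_{j≠i} q_j.
First-order condition: 52 − 10q_i − 5Σ_{j≠i} q_j = 0.
In a symmetric equilibrium every firm chooses the same q, so Σ_{j≠i} q_j = 3q. The condition becomes 52 − 25q = 0, giving q = 52/25 = 2.08.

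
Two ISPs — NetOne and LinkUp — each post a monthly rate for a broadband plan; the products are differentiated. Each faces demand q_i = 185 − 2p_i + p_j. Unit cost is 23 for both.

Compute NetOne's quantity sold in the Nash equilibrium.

108

NetOne's profit: π = (p_{NetOne} − 23)(185 − 2p_{NetOne} + p_{LinkUp}).
∂π/∂p_{NetOne} = 231 − 4p_{NetOne} + p_{LinkUp} = 0 ⇒ p_{NetOne} = 57.75 + 0.25p_{LinkUp}.
By symmetry p_{LinkUp} = p_{NetOne}; substituting into the reaction function, 0.75p_{NetOne} = 57.75 and p_{NetOne} = 77.
q_{NetOne} = 185 − 2·77 + 77 = 108.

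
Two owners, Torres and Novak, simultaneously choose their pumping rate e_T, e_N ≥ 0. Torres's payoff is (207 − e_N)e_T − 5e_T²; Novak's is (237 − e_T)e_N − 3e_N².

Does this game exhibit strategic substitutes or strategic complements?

strategic substitutes

Expanding Torres's payoff: 207e_T − e_Ne_T − 5e_T².
∂π/∂e_T = 207 − e_N − 10e_T = 0, so e_T = 20.7 − 0.1e_N.
The best-response slope de_T/de_N = −0.1 < 0: the reaction function is downward-sloping, so the choices are strategic substitutes.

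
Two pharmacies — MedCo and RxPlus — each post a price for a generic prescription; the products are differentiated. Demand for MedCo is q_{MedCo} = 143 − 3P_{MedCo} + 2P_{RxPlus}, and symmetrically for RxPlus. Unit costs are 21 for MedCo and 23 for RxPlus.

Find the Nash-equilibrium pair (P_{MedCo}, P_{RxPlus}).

MedCo's profit: π = (P_{MedCo} − 21)(143 − 3P_{MedCo} + 2P_{RxPlus}).
∂π/∂P_{MedCo} = 206 − 6P_{MedCo} + 2P_{RxPlus} = 0 ⇒ P_{MedCo} = 103/3 + (1/3)P_{RxPlus}.
Similarly P_{RxPlus} = 106/3 + (1/3)P_{MedCo}.
Solving the two reaction functions simultaneously: (1 − (1/3)(1/3))P_{MedCo} = 103/3 + (1/3)·(106/3), so (8/9)P_{MedCo} = 415/9 and P_{MedCo} = 51.875.
Then P_{RxPlus} = 106/3 + (1/3)·51.875 = 52.625.

51.875, 52.625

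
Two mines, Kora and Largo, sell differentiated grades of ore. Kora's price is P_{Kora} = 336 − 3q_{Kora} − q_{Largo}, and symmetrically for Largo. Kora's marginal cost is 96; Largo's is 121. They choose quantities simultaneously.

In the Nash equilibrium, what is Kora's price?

201

Mine Kora's profit: π = q_{Kora}(336 − 3q_{Kora} − q_{Largo}) − 96q_{Kora}.
∂π/∂q_{Kora} = 240 − 6q_{Kora} − q_{Largo} = 0 ⇒ q_{Kora} = 40 − (1/6)q_{Largo}.
Similarly q_{Largo} = 215/6 − (1/6)q_{Kora}.
Substituting the second reaction function into the first: q_{Kora} = 40 − (1/6)(215/6 − (1/6)q_{Kora}), which gives (35/36)q_{Kora} = 1225/36 ⇒ q_{Kora} = 35.
Then q_{Largo} = 215/6 − (1/6)·35 = 30.
P_{Kora} = 336 − 3·35 − 30 = 201.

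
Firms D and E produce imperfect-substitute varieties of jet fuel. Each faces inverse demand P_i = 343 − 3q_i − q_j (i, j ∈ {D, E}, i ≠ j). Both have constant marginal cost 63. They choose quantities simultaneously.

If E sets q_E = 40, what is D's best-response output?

Firm D's profit: π = q_D(343 − 3q_D − q_E) − 63q_D.
∂π/∂q_D = 280 − 6q_D − q_E = 0 ⇒ q_D = 140/3 − (1/6)q_E.
At q_E = 40: q_D = 140/3 − (1/6)·40 = 40.

40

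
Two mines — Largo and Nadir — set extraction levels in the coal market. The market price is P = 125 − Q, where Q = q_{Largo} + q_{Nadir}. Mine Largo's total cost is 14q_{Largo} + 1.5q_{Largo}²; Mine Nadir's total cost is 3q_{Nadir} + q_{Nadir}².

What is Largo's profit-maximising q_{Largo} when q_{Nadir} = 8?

20.6

Mine Largo's profit: π = q_{Largo}(125 − (q_{Largo} + q_{Nadir})) − 14q_{Largo} − 1.5q_{Largo}².
∂π/∂q_{Largo} = 111 − 5q_{Largo} − q_{Nadir} = 0, so q_{Largo} = 22.2 − 0.2q_{Nadir}.
At q_{Nadir} = 8: q_{Largo} = 22.2 − 0.2·8 = 20.6.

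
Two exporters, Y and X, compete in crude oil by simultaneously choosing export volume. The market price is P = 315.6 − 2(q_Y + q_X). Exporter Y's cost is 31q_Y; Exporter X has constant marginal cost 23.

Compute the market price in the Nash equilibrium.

123.2

Exporter Y's profit: π = q_Y(315.6 − 2(q_Y + q_X)) − 31q_Y.
∂π/∂q_Y = 284.6 − 4q_Y − 2q_X = 0, so q_Y = 71.15 − 0.5q_X.
By the same steps for X: q_X = 73.15 − 0.5q_Y.
Solving the two reaction functions simultaneously: (1 − (−0.5)(−0.5))q_Y = 71.15 − 0.5·73.15, so 0.75q_Y = 34.575 and q_Y = 46.1.
Then q_X = 73.15 − 0.5·46.1 = 50.1.
Equilibrium price: P = 315.6 − 2·96.2 = 123.2.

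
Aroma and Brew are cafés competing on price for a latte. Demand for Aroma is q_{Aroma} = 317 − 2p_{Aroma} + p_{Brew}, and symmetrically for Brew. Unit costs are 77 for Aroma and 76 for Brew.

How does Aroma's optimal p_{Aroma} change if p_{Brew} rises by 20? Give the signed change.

5

Aroma's profit: π = (p_{Aroma} − 77)(317 − 2p_{Aroma} + p_{Brew}).
∂π/∂p_{Aroma} = 471 − 4p_{Aroma} + p_{Brew} = 0 ⇒ p_{Aroma} = 117.75 + 0.25p_{Brew}.
The reaction-function slope is 0.25, so a 20-unit rise in p_{Brew} moves p_{Aroma} by 0.25 × 20 = 5. Aroma's best response rises — the actions are strategic complements.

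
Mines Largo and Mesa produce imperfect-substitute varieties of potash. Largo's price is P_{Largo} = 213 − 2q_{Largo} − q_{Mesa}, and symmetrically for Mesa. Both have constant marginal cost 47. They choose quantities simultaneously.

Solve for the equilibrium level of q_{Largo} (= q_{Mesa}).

33.2

Mine Largo's profit: π = q_{Largo}(213 − 2q_{Largo} − q_{Mesa}) − 47q_{Largo}.
∂π/∂q_{Largo} = 166 − 4q_{Largo} − q_{Mesa} = 0 ⇒ q_{Largo} = 41.5 − 0.25q_{Mesa}.
Setting q_{Largo} = q_{Mesa} in the reaction function: q_{Largo} = 41.5 − 0.25q_{Largo}, so q_{Largo} = 41.5 / 1.25 = 33.2.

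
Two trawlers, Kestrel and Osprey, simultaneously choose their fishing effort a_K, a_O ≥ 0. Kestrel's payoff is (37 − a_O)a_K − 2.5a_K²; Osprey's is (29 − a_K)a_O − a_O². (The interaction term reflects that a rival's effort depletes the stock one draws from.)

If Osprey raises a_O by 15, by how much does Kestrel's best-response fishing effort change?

Expanding Kestrel's payoff: 37a_K − a_Oa_K − 2.5a_K².
∂π/∂a_K = 37 − a_O − 5a_K = 0, so a_K = 7.4 − 0.2a_O.
The reaction-function slope is −0.2, so a 15-unit rise in a_O moves a_K by −0.2 × 15 = −3. Kestrel's best response falls — the actions are strategic substitutes.

-3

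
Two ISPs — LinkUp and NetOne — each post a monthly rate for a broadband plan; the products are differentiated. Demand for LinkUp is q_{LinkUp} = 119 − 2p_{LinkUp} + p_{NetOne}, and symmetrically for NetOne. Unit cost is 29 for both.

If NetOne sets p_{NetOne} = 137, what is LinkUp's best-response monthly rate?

78.5

LinkUp's profit: π = (p_{LinkUp} − 29)(119 − 2p_{LinkUp} + p_{NetOne}).
∂π/∂p_{LinkUp} = 177 − 4p_{LinkUp} + p_{NetOne} = 0 ⇒ p_{LinkUp} = 44.25 + 0.25p_{NetOne}.
At p_{NetOne} = 137: p_{LinkUp} = 44.25 + 0.25·137 = 78.5.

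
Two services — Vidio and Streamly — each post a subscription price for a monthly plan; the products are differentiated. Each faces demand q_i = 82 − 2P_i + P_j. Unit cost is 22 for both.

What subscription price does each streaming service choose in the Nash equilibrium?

42

Vidio's profit: π = (P_{Vidio} − 22)(82 − 2P_{Vidio} + P_{Streamly}).
∂π/∂P_{Vidio} = 126 − 4P_{Vidio} + P_{Streamly} = 0 ⇒ P_{Vidio} = 31.5 + 0.25P_{Streamly}.
By symmetry P_{Streamly} = P_{Vidio}; substituting into the reaction function, 0.75P_{Vidio} = 31.5 and P_{Vidio} = 42.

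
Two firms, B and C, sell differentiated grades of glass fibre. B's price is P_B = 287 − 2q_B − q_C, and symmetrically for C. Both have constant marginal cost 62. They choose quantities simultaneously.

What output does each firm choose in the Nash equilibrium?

45

Firm B's profit: π = q_B(287 − 2q_B − q_C) − 62q_B.
∂π/∂q_B = 225 − 4q_B − q_C = 0 ⇒ q_B = 56.25 − 0.25q_C.
By symmetry q_C = q_B; substituting into the reaction function, 1.25q_B = 56.25 and q_B = 45.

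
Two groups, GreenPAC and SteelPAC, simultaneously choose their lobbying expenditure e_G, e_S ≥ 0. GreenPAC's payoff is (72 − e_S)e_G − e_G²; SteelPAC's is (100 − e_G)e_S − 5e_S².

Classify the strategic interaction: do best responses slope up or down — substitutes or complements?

strategic substitutes

Expanding GreenPAC's payoff: 72e_G − e_Se_G − e_G².
∂π/∂e_G = 72 − e_S − 2e_G = 0, so e_G = 36 − 0.5e_S.
The best-response slope de_G/de_S = −0.5 < 0: the reaction function is downward-sloping, so the choices are strategic substitutes.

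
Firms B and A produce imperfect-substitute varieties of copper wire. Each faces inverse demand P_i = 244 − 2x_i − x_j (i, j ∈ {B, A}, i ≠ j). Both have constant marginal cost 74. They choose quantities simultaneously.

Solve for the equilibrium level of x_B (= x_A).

34

Firm B's profit: π = x_B(244 − 2x_B − x_A) − 74x_B.
∂π/∂x_B = 170 − 4x_B − x_A = 0 ⇒ x_B = 42.5 − 0.25x_A.
By symmetry x_A = x_B; substituting into the reaction function, 1.25x_B = 42.5 and x_B = 34.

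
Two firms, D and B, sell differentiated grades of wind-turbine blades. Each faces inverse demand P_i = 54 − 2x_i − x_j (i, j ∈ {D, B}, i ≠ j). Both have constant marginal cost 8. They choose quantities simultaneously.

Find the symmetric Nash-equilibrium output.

Firm D's profit: π = x_D(54 − 2x_D − x_B) − 8x_D.
∂π/∂x_D = 46 − 4x_D − x_B = 0 ⇒ x_D = 11.5 − 0.25x_B.
By symmetry x_B = x_D; substituting into the reaction function, 1.25x_D = 11.5 and x_D = 9.2.

9.2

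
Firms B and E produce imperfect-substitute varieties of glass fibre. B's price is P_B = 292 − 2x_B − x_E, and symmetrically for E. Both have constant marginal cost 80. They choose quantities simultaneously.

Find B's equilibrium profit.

3595.52

Firm B's profit: π = x_B(292 − 2x_B − x_E) − 80x_B.
∂π/∂x_B = 212 − 4x_B − x_E = 0 ⇒ x_B = 53 − 0.25x_E.
The game is symmetric, so in equilibrium x_E = x_B: the reaction function gives 1.25x_B = 53, hence x_B = 42.4.
P_B = 292 − 2·42.4 − 42.4 = 164.8.
Profit = (164.8 − 80)·42.4 = 3595.52.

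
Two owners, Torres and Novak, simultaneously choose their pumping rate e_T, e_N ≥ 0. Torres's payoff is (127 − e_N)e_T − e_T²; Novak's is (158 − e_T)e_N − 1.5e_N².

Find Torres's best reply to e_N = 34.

46.5

Expanding Torres's payoff: 127e_T − e_Ne_T − e_T².
∂π/∂e_T = 127 − e_N − 2e_T = 0, so e_T = 63.5 − 0.5e_N.
At e_N = 34: e_T = 63.5 − 0.5·34 = 46.5.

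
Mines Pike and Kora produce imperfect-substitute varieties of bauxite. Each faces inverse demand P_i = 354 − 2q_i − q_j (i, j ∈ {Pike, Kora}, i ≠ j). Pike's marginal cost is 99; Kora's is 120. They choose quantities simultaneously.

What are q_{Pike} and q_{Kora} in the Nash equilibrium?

Mine Pike's profit: π = q_{Pike}(354 − 2q_{Pike} − q_{Kora}) − 99q_{Pike}.
∂π/∂q_{Pike} = 255 − 4q_{Pike} − q_{Kora} = 0 ⇒ q_{Pike} = 63.75 − 0.25q_{Kora}.
Similarly q_{Kora} = 58.5 − 0.25q_{Pike}.
Plugging q_{Kora} into Pike's best response: q_{Pike} = 63.75 − 0.25(58.5 − 0.25q_{Pike}) ⇒ 0.9375q_{Pike} = 49.125, so q_{Pike} = 52.4.
Then q_{Kora} = 58.5 − 0.25·52.4 = 45.4.

52.4, 45.4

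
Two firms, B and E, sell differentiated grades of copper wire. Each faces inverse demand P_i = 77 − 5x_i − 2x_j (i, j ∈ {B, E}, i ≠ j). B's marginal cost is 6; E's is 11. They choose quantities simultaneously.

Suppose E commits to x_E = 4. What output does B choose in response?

6.3

Firm B's profit: π = x_B(77 − 5x_B − 2x_E) − 6x_B.
∂π/∂x_B = 71 − 10x_B − 2x_E = 0 ⇒ x_B = 7.1 − 0.2x_E.
At x_E = 4: x_B = 7.1 − 0.2·4 = 6.3.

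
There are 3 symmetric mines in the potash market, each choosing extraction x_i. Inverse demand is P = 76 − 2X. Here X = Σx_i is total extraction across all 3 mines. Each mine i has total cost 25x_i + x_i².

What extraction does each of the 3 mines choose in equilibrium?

A representative mine's profit is π_i = x_i(76 − 2X) − 25x_i − x_i², with X = x_i + Σ_{j≠i} x_j.
First-order condition: 51 − 6x_i − 2Σ_{j≠i} x_j = 0.
Imposing symmetry (x_j = x for all j) turns Σ_{j≠i} x_j into 2x, so 51 = 10x and x = 5.1.

5.1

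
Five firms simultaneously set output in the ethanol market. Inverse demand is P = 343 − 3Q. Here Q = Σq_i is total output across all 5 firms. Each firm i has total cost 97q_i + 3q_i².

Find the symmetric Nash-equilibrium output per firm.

10.25

A representative firm's profit is π_i = q_i(343 − 3Q) − 97q_i − 3q_i², with Q = q_i + Σ_{j≠i} q_j.
First-order condition: 246 − 12q_i − 3Σ_{j≠i} q_j = 0.
In a symmetric equilibrium every firm chooses the same q, so Σ_{j≠i} q_j = 4q. The condition becomes 246 − 24q = 0, giving q = 246/24 = 10.25.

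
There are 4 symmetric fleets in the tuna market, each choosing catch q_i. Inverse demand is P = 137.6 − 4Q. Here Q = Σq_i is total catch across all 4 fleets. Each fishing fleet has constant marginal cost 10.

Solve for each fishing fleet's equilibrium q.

A representative fishing fleet's profit is π_i = q_i(137.6 − 4Q) − 10q_i, with Q = q_i + Σ_{j≠i} q_j.
First-order condition: 127.6 − 8q_i − 4Σ_{j≠i} q_j = 0.
Imposing symmetry (q_j = q for all j) turns Σ_{j≠i} q_j into 3q, so 127.6 = 20q and q = 6.38.

6.38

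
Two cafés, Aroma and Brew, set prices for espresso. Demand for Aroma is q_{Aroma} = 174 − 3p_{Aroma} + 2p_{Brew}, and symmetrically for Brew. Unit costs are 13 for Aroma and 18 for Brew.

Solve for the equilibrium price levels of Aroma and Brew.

54.1875, 56.0625

Aroma's profit: π = (p_{Aroma} − 13)(174 − 3p_{Aroma} + 2p_{Brew}).
∂π/∂p_{Aroma} = 213 − 6p_{Aroma} + 2p_{Brew} = 0 ⇒ p_{Aroma} = 35.5 + (1/3)p_{Brew}.
Similarly p_{Brew} = 38 + (1/3)p_{Aroma}.
Substituting the second reaction function into the first: p_{Aroma} = 35.5 + (1/3)(38 + (1/3)p_{Aroma}), which gives (8/9)p_{Aroma} = 289/6 ⇒ p_{Aroma} = 54.1875.
Then p_{Brew} = 38 + (1/3)·54.1875 = 56.0625.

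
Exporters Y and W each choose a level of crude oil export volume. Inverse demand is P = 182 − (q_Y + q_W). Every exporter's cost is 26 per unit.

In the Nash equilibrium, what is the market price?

Exporter Y's profit: π = q_Y(182 − (q_Y + q_W)) − 26q_Y.
∂π/∂q_Y = 156 − 2q_Y − q_W = 0, so q_Y = 78 − 0.5q_W.
By symmetry q_W = q_Y; substituting into the reaction function, 1.5q_Y = 78 and q_Y = 52.
Equilibrium price: P = 182 − 104 = 78.

78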